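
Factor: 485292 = 2^2*3^1*37^1*1093^1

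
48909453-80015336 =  - 31105883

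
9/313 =9/313  =  0.03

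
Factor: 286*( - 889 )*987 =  - 2^1 * 3^1*7^2*11^1*13^1*47^1*127^1=- 250948698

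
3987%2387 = 1600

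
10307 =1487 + 8820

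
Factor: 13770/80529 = 270/1579 = 2^1*3^3*5^1 * 1579^( -1)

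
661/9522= 661/9522 = 0.07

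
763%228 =79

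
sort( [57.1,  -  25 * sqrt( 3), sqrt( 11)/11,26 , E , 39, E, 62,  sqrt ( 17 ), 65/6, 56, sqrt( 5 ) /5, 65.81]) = [ - 25 *sqrt (3) , sqrt( 11)/11,sqrt(5 ) /5,  E,  E, sqrt ( 17), 65/6, 26, 39 , 56, 57.1, 62,  65.81]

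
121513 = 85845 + 35668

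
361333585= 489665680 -128332095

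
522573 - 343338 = 179235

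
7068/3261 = 2 + 182/1087 = 2.17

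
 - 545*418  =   - 227810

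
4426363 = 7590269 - 3163906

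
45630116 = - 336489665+382119781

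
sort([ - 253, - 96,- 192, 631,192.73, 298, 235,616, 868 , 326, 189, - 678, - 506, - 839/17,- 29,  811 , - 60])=[ - 678, - 506, - 253,-192 , - 96, - 60, - 839/17,-29,189 , 192.73,235,298,326,616, 631,811 , 868]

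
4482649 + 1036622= 5519271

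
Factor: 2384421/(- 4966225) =-3^1*5^(  -  2)*11^(-1)*13^2*4703^1*18059^ ( - 1 )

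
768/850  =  384/425  =  0.90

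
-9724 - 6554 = - 16278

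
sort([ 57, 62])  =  [57,62 ]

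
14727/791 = 18 + 489/791= 18.62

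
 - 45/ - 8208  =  5/912 = 0.01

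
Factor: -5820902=-2^1*17^1*171203^1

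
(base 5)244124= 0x2449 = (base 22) J45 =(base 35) 7ke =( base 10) 9289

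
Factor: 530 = 2^1*5^1*53^1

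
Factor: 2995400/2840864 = 2^( - 2)*5^2*13^(-1)*17^1*881^1 * 6829^(-1) = 374425/355108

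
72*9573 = 689256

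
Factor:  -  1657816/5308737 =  - 2^3*3^(-1 )*7^( - 1) *43^(- 1 )*5879^(-1)*207227^1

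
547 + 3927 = 4474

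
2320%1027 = 266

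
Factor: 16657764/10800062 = 2^1*3^1*7^(-1 )*13^( - 1 )*419^1*3313^1*59341^( - 1) = 8328882/5400031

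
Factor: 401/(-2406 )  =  - 2^ ( - 1 )*3^(-1 ) =-1/6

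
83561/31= 83561/31 = 2695.52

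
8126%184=30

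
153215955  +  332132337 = 485348292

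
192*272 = 52224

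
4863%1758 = 1347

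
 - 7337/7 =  - 7337/7  =  - 1048.14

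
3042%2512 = 530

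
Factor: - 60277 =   -  7^1*79^1*109^1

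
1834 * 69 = 126546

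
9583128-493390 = 9089738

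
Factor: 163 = 163^1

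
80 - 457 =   -  377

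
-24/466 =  - 1 + 221/233 = - 0.05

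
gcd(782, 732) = 2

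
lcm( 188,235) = 940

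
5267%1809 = 1649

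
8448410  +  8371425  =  16819835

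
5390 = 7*770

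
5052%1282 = 1206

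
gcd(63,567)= 63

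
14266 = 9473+4793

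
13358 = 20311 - 6953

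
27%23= 4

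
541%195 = 151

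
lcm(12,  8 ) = 24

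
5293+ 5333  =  10626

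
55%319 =55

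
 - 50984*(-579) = 29519736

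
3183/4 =795 + 3/4 = 795.75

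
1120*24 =26880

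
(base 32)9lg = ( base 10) 9904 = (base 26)EGO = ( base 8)23260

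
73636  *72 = 5301792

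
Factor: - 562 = - 2^1*281^1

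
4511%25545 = 4511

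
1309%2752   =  1309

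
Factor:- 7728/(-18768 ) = 7/17 = 7^1*17^( - 1 ) 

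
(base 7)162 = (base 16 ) 5D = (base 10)93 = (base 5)333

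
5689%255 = 79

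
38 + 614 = 652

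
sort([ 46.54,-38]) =[ - 38, 46.54 ]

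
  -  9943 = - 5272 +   -  4671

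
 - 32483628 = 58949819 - 91433447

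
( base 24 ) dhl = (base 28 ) A2L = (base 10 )7917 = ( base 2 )1111011101101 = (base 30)8NR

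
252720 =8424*30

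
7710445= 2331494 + 5378951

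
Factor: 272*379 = 2^4 * 17^1*379^1= 103088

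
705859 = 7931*89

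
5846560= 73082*80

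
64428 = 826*78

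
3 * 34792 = 104376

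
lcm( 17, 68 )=68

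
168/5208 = 1/31 = 0.03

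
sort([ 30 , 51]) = [30, 51]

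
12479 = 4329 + 8150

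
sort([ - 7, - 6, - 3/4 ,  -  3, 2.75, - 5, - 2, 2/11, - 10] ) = [-10, - 7 , - 6, - 5, - 3, - 2, - 3/4, 2/11 , 2.75 ] 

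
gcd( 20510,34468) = 14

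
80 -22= 58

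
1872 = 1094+778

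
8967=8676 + 291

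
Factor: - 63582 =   -  2^1 *3^1 * 10597^1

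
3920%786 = 776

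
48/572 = 12/143 = 0.08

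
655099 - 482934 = 172165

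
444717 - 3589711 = -3144994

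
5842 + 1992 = 7834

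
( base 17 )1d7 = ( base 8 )1005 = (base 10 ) 517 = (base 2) 1000000101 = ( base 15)247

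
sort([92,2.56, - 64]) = [ - 64,2.56, 92 ]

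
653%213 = 14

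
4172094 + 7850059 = 12022153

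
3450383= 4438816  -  988433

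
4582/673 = 6 + 544/673 = 6.81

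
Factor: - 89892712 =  - 2^3 *7^1*13^1 *123479^1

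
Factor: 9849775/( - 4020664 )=-2^( - 3) *5^2* 13^1 * 89^( - 1 )*5647^( - 1)*30307^1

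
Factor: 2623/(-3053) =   -  61/71 = - 61^1*71^(-1)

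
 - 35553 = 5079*( - 7) 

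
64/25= 2 + 14/25=2.56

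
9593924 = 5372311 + 4221613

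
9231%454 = 151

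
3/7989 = 1/2663 = 0.00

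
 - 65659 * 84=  - 5515356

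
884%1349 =884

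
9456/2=4728 = 4728.00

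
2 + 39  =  41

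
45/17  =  45/17 = 2.65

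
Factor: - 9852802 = - 2^1*4926401^1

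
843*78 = 65754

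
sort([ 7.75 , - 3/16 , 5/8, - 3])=[- 3, - 3/16, 5/8, 7.75 ] 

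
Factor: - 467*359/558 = - 167653/558 = - 2^( - 1)*3^( - 2) *31^ ( - 1 )*359^1*467^1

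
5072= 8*634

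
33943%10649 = 1996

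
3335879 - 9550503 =  -  6214624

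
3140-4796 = - 1656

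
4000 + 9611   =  13611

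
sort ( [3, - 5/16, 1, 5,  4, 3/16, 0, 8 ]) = [-5/16, 0,3/16, 1  ,  3, 4,5 , 8 ]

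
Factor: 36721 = 36721^1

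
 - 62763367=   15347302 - 78110669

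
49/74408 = 49/74408 = 0.00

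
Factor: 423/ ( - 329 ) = -9/7 = - 3^2*7^( - 1)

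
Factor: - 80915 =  - 5^1*16183^1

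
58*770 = 44660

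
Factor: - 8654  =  -2^1*4327^1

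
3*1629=4887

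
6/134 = 3/67 = 0.04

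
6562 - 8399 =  - 1837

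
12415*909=11285235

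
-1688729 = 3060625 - 4749354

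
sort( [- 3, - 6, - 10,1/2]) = [ - 10,-6, - 3,1/2]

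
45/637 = 45/637 = 0.07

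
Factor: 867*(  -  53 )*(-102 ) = 4687002 = 2^1 * 3^2*17^3 * 53^1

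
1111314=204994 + 906320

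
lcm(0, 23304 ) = 0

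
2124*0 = 0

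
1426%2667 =1426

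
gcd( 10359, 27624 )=3453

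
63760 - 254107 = - 190347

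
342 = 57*6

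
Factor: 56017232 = 2^4 * 47^1*163^1*457^1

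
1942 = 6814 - 4872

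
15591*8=124728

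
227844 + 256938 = 484782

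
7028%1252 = 768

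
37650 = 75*502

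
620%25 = 20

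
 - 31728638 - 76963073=-108691711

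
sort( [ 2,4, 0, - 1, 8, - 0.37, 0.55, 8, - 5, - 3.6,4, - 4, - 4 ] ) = [ - 5, - 4, - 4, - 3.6,- 1, - 0.37, 0, 0.55, 2, 4,4,8, 8 ]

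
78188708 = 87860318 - 9671610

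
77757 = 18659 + 59098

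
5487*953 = 5229111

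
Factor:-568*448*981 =  -  249629184 = -2^9*3^2 *7^1*71^1*109^1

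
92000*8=736000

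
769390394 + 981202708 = 1750593102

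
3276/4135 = 3276/4135 = 0.79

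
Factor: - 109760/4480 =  - 2^(-1) * 7^2 = -  49/2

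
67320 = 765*88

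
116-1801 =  - 1685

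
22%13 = 9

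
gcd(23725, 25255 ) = 5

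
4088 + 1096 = 5184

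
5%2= 1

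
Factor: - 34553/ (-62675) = 5^ ( - 2) * 23^(-1) * 317^1=317/575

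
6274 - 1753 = 4521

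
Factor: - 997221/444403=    - 3^1*491^1 *677^1*444403^( - 1)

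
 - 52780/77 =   -  7540/11  =  - 685.45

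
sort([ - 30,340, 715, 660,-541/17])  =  [ - 541/17, - 30,340, 660, 715 ] 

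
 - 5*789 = -3945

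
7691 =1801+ 5890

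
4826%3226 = 1600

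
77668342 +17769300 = 95437642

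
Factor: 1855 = 5^1 * 7^1 * 53^1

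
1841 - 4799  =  - 2958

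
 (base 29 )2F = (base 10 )73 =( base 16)49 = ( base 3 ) 2201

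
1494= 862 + 632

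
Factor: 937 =937^1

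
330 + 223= 553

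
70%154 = 70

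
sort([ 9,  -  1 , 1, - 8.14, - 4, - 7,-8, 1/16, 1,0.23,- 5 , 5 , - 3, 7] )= [ - 8.14 , - 8 , - 7, - 5,-4, - 3,  -  1,  1/16,  0.23, 1 , 1, 5,7,  9 ] 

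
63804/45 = 21268/15 = 1417.87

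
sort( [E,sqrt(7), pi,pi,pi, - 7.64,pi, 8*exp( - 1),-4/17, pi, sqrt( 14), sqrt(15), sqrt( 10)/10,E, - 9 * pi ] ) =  [ - 9*pi, - 7.64,  -  4/17,sqrt( 10 )/10,sqrt( 7 ),E, E,8*exp (  -  1), pi,pi,pi,pi , pi,sqrt(14) , sqrt( 15 )]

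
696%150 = 96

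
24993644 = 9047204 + 15946440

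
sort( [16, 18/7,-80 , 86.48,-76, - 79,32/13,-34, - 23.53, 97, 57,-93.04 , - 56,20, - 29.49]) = [ - 93.04, - 80, - 79, - 76, - 56, - 34, - 29.49,  -  23.53 , 32/13,18/7,16, 20 , 57,86.48,  97]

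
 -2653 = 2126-4779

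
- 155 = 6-161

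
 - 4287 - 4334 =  - 8621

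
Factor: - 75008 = -2^8*293^1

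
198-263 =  - 65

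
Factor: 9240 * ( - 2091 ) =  - 2^3*3^2*5^1*7^1*11^1*17^1*41^1 = - 19320840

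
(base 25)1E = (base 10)39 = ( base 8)47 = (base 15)29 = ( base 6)103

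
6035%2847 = 341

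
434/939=434/939=0.46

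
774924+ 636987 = 1411911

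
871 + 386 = 1257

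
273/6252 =91/2084 = 0.04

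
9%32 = 9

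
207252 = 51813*4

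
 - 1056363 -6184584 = - 7240947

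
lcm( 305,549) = 2745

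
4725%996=741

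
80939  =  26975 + 53964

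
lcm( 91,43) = 3913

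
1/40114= 1/40114 = 0.00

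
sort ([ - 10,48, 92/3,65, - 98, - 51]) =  [ - 98, - 51, - 10,  92/3,48,  65 ]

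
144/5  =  144/5=28.80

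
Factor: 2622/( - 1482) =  - 13^( - 1 )*23^1 = -23/13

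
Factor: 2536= 2^3*317^1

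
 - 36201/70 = - 518 + 59/70= - 517.16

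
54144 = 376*144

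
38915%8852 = 3507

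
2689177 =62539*43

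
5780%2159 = 1462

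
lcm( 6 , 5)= 30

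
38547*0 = 0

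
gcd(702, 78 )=78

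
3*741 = 2223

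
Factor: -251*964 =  - 241964 =-2^2 * 241^1 * 251^1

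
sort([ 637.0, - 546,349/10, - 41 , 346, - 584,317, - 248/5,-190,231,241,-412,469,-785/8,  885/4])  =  [ - 584, - 546, - 412, - 190, - 785/8, - 248/5, - 41, 349/10, 885/4, 231,241,317, 346, 469 , 637.0 ]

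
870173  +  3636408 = 4506581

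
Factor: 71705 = 5^1*14341^1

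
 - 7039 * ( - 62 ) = 436418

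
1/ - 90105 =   -  1 + 90104/90105  =  - 0.00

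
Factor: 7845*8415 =66015675 = 3^3 * 5^2 * 11^1* 17^1*523^1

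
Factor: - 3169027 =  - 3169027^1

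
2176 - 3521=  - 1345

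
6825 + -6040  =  785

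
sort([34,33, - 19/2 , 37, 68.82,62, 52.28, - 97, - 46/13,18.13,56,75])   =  [ - 97,-19/2, - 46/13,18.13 , 33,34,37, 52.28,56, 62, 68.82,75 ]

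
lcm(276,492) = 11316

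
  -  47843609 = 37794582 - 85638191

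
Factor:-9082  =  - 2^1* 19^1*239^1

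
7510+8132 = 15642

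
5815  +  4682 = 10497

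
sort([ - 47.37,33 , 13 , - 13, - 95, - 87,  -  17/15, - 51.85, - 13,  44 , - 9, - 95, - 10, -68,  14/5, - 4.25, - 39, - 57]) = [ - 95, - 95, - 87, - 68, - 57, - 51.85,-47.37,  -  39, - 13, - 13,- 10, - 9, - 4.25,-17/15,14/5, 13, 33 , 44 ]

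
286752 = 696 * 412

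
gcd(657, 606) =3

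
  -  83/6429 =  - 83/6429 = -0.01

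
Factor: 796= 2^2*199^1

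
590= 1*590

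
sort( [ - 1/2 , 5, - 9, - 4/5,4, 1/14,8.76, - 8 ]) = [ - 9, - 8, - 4/5, - 1/2, 1/14 , 4,5, 8.76 ]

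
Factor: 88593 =3^1 *29531^1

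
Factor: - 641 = -641^1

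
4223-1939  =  2284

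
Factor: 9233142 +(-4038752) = 2^1*5^1*269^1 * 1931^1= 5194390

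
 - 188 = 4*( -47 )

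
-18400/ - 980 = 920/49 =18.78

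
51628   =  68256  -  16628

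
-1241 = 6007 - 7248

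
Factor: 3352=2^3*419^1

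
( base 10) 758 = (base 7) 2132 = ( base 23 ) 19M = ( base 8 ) 1366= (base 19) 21h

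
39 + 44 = 83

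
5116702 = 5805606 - 688904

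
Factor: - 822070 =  - 2^1*5^1*82207^1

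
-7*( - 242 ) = 1694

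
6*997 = 5982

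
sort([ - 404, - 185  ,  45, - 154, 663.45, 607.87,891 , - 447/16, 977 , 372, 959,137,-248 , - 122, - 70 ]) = [ - 404,-248, - 185,-154  , - 122, - 70, - 447/16, 45,137,372,607.87,663.45,  891,959, 977 ]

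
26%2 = 0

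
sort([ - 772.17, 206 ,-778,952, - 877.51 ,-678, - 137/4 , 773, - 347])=[- 877.51, - 778, - 772.17, - 678, - 347,  -  137/4,206 , 773, 952 ] 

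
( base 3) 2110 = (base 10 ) 66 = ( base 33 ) 20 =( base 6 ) 150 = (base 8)102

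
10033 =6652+3381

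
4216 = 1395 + 2821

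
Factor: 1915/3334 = 2^ ( - 1 )*5^1*383^1*1667^( - 1 )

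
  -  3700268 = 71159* ( - 52)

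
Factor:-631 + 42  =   - 589 = -19^1*31^1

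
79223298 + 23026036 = 102249334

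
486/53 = 486/53 = 9.17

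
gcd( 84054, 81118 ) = 2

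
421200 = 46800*9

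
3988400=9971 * 400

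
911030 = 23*39610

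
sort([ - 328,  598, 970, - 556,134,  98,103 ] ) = [- 556,- 328,98, 103, 134, 598,970]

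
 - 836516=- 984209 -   -  147693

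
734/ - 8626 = -1 + 3946/4313 = - 0.09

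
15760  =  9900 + 5860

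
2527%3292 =2527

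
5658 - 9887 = -4229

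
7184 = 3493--3691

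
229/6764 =229/6764 = 0.03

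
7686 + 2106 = 9792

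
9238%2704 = 1126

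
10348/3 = 10348/3 =3449.33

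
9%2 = 1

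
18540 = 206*90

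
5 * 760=3800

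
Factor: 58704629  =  73^1*797^1*1009^1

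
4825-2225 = 2600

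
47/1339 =47/1339= 0.04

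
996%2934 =996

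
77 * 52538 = 4045426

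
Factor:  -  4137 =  - 3^1*7^1 * 197^1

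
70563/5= 70563/5 = 14112.60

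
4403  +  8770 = 13173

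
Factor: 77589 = 3^2 *37^1*233^1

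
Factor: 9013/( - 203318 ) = - 2^( - 1)*277^ (  -  1) * 367^ ( - 1) * 9013^1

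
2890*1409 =4072010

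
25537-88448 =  - 62911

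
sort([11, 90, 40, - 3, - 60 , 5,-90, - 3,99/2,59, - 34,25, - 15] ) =[ - 90, - 60, - 34, - 15, - 3, - 3, 5,11,25,  40,99/2, 59,90]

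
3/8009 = 3/8009=0.00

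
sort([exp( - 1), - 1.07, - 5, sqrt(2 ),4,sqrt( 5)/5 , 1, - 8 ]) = [ - 8, - 5, - 1.07, exp ( - 1),sqrt(5 ) /5 , 1, sqrt( 2 ), 4]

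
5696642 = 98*58129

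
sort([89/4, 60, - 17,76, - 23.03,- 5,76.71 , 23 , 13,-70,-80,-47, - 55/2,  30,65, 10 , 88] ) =[-80, - 70, - 47,-55/2,-23.03 ,  -  17 , - 5,10  ,  13,89/4, 23,30,  60,  65,76, 76.71, 88] 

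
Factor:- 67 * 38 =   -  2546 = -2^1*19^1*67^1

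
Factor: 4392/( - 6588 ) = -2^1* 3^( - 1 ) = - 2/3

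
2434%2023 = 411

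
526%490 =36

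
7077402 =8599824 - 1522422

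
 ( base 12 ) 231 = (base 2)101000101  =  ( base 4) 11011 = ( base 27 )c1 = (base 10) 325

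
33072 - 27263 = 5809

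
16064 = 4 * 4016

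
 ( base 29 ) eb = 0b110100001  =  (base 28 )ep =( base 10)417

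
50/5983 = 50/5983 = 0.01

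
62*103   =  6386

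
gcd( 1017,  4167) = 9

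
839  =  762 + 77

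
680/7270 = 68/727 = 0.09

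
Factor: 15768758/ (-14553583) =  - 2^1*11^( - 1)*17^1*463787^1*1323053^( - 1)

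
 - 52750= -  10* 5275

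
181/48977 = 181/48977=0.00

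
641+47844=48485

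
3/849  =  1/283 = 0.00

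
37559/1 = 37559 = 37559.00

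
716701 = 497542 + 219159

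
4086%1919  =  248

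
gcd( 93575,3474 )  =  1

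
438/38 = 219/19 = 11.53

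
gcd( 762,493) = 1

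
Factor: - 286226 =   -  2^1*143113^1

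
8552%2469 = 1145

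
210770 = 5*42154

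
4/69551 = 4/69551 = 0.00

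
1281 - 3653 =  - 2372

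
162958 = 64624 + 98334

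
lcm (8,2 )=8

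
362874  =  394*921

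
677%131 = 22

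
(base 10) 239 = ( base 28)8f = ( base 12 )17b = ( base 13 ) 155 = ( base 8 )357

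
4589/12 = 382 +5/12 = 382.42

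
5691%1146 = 1107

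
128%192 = 128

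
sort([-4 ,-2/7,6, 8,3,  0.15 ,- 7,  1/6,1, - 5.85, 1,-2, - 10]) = [-10, - 7, -5.85, - 4, - 2, - 2/7,0.15,1/6  ,  1, 1 , 3, 6,8] 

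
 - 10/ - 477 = 10/477 = 0.02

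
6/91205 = 6/91205 =0.00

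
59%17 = 8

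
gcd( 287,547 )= 1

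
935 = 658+277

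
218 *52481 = 11440858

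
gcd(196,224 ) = 28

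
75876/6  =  12646 = 12646.00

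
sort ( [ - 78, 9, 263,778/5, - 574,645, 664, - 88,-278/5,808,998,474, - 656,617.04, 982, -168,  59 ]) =[ - 656, - 574, - 168, - 88, - 78, - 278/5,9,59,778/5, 263,474,617.04,645,664,808, 982,998]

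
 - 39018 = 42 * ( - 929) 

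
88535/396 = 88535/396= 223.57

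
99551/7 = 99551/7 = 14221.57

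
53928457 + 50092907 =104021364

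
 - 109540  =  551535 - 661075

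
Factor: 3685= 5^1 * 11^1 *67^1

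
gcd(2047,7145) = 1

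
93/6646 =93/6646 = 0.01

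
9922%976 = 162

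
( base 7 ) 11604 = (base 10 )3042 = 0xBE2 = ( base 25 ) 4lh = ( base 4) 233202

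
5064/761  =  6 + 498/761  =  6.65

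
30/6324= 5/1054  =  0.00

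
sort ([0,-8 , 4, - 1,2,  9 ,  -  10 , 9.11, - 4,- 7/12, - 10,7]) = [ - 10, - 10 , - 8, - 4,- 1, - 7/12,0,2,4, 7,9 , 9.11 ] 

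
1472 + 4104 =5576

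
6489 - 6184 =305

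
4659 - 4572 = 87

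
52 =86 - 34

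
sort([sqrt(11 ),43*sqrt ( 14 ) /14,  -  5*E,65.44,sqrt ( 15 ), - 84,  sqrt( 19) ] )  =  [-84, - 5*E, sqrt(11), sqrt ( 15), sqrt(19), 43*sqrt(14) /14 , 65.44] 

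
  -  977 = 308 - 1285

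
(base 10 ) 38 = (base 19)20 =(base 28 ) 1A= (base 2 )100110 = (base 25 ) 1D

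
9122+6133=15255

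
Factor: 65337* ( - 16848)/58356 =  - 30577716/1621 = - 2^2*3^3 * 13^1 * 29^1*751^1*1621^( - 1)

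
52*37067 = 1927484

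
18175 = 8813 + 9362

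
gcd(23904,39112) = 8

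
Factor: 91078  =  2^1*13^1*31^1*113^1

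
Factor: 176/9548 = 4/217 = 2^2*7^( - 1)*31^( - 1 ) 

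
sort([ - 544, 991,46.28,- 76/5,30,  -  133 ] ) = [ - 544, - 133, - 76/5,30,46.28,991 ] 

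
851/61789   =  851/61789 = 0.01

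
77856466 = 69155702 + 8700764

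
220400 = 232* 950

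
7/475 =7/475 = 0.01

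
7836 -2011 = 5825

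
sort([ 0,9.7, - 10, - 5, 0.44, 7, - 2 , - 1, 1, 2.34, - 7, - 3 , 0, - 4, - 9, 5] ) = [-10 , - 9, - 7, - 5, - 4,-3,-2, - 1, 0, 0,0.44,  1,2.34, 5,7, 9.7]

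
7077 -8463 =- 1386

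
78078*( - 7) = - 546546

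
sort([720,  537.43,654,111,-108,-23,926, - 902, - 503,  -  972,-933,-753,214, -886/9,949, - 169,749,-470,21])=[-972 , - 933, - 902,  -  753,-503, - 470, - 169 , - 108, - 886/9  ,-23,21,111,  214,537.43,654,720,749, 926, 949]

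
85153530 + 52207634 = 137361164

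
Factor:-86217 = -3^1*29^1*991^1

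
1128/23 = 49 + 1/23=49.04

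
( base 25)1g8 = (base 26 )1dj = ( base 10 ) 1033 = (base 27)1B7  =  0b10000001001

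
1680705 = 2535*663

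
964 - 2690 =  - 1726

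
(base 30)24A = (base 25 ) 325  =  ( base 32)1SA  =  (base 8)3612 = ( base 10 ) 1930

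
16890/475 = 3378/95 = 35.56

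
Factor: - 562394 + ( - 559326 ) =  - 1121720 = - 2^3*5^1*29^1*967^1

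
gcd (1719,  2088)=9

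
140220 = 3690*38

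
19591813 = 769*25477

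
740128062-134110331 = 606017731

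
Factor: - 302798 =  - 2^1*101^1*1499^1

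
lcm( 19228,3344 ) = 76912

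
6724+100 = 6824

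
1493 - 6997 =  - 5504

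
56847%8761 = 4281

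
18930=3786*5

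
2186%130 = 106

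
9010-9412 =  - 402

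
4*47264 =189056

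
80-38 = 42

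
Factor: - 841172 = - 2^2 * 113^1 * 1861^1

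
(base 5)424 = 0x72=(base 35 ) 39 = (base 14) 82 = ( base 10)114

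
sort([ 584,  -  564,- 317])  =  [ - 564 , - 317,584 ] 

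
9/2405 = 9/2405 =0.00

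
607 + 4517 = 5124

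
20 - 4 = 16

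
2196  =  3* 732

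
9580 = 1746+7834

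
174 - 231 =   -  57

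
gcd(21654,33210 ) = 54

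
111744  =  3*37248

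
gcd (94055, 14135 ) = 5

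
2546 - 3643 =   -  1097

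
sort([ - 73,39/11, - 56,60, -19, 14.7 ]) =[ - 73,-56, -19,  39/11,14.7, 60] 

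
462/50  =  231/25 = 9.24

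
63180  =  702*90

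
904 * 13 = 11752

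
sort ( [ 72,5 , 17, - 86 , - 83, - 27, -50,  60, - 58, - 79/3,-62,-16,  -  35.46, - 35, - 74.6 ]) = [ - 86, - 83, - 74.6,-62, - 58 , -50, - 35.46,- 35, - 27, - 79/3,-16, 5, 17,60,  72 ]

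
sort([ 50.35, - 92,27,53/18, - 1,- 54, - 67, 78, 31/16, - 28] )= [ - 92 ,-67, - 54, - 28, -1, 31/16, 53/18, 27, 50.35,78]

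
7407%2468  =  3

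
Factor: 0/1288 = 0^1  =  0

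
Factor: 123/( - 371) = -3^1*7^(-1) * 41^1*53^( - 1) 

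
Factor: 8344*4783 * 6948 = 277290177696= 2^5*3^2 * 7^1*149^1*193^1*4783^1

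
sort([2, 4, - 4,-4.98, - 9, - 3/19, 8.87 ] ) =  [ - 9 , - 4.98, - 4, - 3/19, 2, 4, 8.87] 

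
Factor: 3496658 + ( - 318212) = 2^1 * 3^1*529741^1 = 3178446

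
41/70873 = 41/70873=0.00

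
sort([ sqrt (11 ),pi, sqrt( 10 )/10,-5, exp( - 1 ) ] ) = [ - 5,sqrt( 10 ) /10,exp( - 1 ), pi , sqrt( 11 ) ]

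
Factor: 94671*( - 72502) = - 6863836842 = - 2^1*3^2*67^1*157^1*36251^1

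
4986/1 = 4986 = 4986.00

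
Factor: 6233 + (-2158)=4075  =  5^2*163^1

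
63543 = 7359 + 56184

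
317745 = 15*21183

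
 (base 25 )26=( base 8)70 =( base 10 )56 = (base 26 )24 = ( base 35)1L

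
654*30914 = 20217756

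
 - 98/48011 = -98/48011=- 0.00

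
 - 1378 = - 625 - 753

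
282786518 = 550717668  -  267931150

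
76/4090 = 38/2045= 0.02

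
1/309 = 1/309 = 0.00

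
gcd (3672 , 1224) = 1224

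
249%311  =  249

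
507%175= 157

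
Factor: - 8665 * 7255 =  - 62864575 = -5^2 * 1451^1 * 1733^1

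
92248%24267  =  19447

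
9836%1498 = 848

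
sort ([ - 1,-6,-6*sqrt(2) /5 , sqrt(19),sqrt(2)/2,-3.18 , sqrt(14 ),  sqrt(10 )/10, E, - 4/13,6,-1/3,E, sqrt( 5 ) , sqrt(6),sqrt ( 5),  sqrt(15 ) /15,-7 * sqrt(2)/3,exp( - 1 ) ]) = [  -  6,- 7*sqrt(2)/3, - 3.18,-6*sqrt( 2 ) /5, - 1,-1/3,-4/13, sqrt( 15) /15, sqrt(10) /10,exp( - 1 ),sqrt( 2 ) /2,sqrt(5), sqrt(5),sqrt(6 ), E, E,sqrt(14 ),  sqrt(19), 6] 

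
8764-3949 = 4815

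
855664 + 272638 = 1128302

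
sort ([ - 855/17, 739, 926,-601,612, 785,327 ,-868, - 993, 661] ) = [ - 993, - 868, - 601, - 855/17, 327, 612, 661, 739, 785, 926] 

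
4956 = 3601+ 1355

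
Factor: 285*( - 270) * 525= -2^1  *3^5*5^4*7^1*19^1= - 40398750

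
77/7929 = 77/7929 = 0.01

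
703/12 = 703/12 =58.58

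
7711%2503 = 202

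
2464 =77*32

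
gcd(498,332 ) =166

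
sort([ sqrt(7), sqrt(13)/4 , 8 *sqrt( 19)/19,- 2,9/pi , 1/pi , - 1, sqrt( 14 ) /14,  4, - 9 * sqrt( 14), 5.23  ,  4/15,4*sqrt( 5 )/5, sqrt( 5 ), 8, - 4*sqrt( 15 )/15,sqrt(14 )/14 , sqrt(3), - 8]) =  [ - 9*  sqrt( 14), - 8, - 2, - 4*sqrt( 15)/15, - 1,4/15,sqrt( 14 ) /14  ,  sqrt( 14 )/14,1/pi,sqrt(13 ) /4, sqrt(3 ),4*sqrt( 5)/5,8 * sqrt( 19 ) /19,sqrt( 5) , sqrt( 7) , 9/pi, 4, 5.23 , 8]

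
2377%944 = 489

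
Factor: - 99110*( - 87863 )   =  8708101930 = 2^1* 5^1*11^1* 17^1*41^1*53^1*2143^1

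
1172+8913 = 10085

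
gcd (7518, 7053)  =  3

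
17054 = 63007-45953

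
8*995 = 7960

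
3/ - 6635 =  - 3/6635 = - 0.00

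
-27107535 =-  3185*8511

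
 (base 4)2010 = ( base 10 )132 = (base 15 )8c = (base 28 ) 4k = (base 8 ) 204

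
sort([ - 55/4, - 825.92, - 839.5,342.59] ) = [ - 839.5,-825.92, - 55/4, 342.59 ]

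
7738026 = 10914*709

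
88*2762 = 243056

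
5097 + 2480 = 7577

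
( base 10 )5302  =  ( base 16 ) 14B6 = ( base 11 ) 3A90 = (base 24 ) 94m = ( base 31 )5G1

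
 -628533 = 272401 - 900934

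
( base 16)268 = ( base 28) m0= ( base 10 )616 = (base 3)211211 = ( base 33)IM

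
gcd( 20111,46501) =91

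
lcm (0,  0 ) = 0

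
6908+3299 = 10207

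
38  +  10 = 48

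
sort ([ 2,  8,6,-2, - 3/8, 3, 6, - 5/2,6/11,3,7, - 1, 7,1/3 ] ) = [ - 5/2, - 2,-1, - 3/8,  1/3,6/11,2,3,3 , 6 , 6,7,7,8 ]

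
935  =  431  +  504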